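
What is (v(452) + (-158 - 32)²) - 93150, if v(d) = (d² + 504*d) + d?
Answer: 375514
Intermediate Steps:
v(d) = d² + 505*d
(v(452) + (-158 - 32)²) - 93150 = (452*(505 + 452) + (-158 - 32)²) - 93150 = (452*957 + (-190)²) - 93150 = (432564 + 36100) - 93150 = 468664 - 93150 = 375514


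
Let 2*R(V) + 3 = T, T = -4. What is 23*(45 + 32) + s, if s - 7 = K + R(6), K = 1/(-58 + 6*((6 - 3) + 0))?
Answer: 70979/40 ≈ 1774.5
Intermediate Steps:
R(V) = -7/2 (R(V) = -3/2 + (½)*(-4) = -3/2 - 2 = -7/2)
K = -1/40 (K = 1/(-58 + 6*(3 + 0)) = 1/(-58 + 6*3) = 1/(-58 + 18) = 1/(-40) = -1/40 ≈ -0.025000)
s = 139/40 (s = 7 + (-1/40 - 7/2) = 7 - 141/40 = 139/40 ≈ 3.4750)
23*(45 + 32) + s = 23*(45 + 32) + 139/40 = 23*77 + 139/40 = 1771 + 139/40 = 70979/40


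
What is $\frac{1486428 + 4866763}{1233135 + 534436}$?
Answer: $\frac{488707}{135967} \approx 3.5943$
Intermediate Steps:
$\frac{1486428 + 4866763}{1233135 + 534436} = \frac{6353191}{1767571} = 6353191 \cdot \frac{1}{1767571} = \frac{488707}{135967}$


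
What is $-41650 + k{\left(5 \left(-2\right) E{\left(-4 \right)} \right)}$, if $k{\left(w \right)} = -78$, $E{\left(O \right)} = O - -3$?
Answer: $-41728$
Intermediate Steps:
$E{\left(O \right)} = 3 + O$ ($E{\left(O \right)} = O + 3 = 3 + O$)
$-41650 + k{\left(5 \left(-2\right) E{\left(-4 \right)} \right)} = -41650 - 78 = -41728$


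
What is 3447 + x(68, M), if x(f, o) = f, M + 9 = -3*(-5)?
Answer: 3515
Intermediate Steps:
M = 6 (M = -9 - 3*(-5) = -9 + 15 = 6)
3447 + x(68, M) = 3447 + 68 = 3515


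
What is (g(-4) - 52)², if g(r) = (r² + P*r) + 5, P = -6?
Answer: 49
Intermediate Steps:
g(r) = 5 + r² - 6*r (g(r) = (r² - 6*r) + 5 = 5 + r² - 6*r)
(g(-4) - 52)² = ((5 + (-4)² - 6*(-4)) - 52)² = ((5 + 16 + 24) - 52)² = (45 - 52)² = (-7)² = 49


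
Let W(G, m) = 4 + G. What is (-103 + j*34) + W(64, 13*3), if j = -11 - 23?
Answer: -1191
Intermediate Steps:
j = -34
(-103 + j*34) + W(64, 13*3) = (-103 - 34*34) + (4 + 64) = (-103 - 1156) + 68 = -1259 + 68 = -1191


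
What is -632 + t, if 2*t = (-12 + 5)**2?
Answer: -1215/2 ≈ -607.50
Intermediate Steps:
t = 49/2 (t = (-12 + 5)**2/2 = (1/2)*(-7)**2 = (1/2)*49 = 49/2 ≈ 24.500)
-632 + t = -632 + 49/2 = -1215/2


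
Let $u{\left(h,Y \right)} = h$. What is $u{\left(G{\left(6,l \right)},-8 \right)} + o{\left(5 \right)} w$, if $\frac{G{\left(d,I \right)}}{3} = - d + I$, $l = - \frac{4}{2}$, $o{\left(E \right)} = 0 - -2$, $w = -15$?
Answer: $-54$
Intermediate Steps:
$o{\left(E \right)} = 2$ ($o{\left(E \right)} = 0 + 2 = 2$)
$l = -2$ ($l = \left(-4\right) \frac{1}{2} = -2$)
$G{\left(d,I \right)} = - 3 d + 3 I$ ($G{\left(d,I \right)} = 3 \left(- d + I\right) = 3 \left(I - d\right) = - 3 d + 3 I$)
$u{\left(G{\left(6,l \right)},-8 \right)} + o{\left(5 \right)} w = \left(\left(-3\right) 6 + 3 \left(-2\right)\right) + 2 \left(-15\right) = \left(-18 - 6\right) - 30 = -24 - 30 = -54$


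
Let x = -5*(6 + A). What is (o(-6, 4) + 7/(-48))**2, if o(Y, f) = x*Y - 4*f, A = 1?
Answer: 86583025/2304 ≈ 37579.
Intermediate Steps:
x = -35 (x = -5*(6 + 1) = -5*7 = -35)
o(Y, f) = -35*Y - 4*f
(o(-6, 4) + 7/(-48))**2 = ((-35*(-6) - 4*4) + 7/(-48))**2 = ((210 - 16) + 7*(-1/48))**2 = (194 - 7/48)**2 = (9305/48)**2 = 86583025/2304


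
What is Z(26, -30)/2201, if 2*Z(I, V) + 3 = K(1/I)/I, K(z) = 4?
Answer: -37/57226 ≈ -0.00064656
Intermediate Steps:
Z(I, V) = -3/2 + 2/I (Z(I, V) = -3/2 + (4/I)/2 = -3/2 + 2/I)
Z(26, -30)/2201 = (-3/2 + 2/26)/2201 = (-3/2 + 2*(1/26))*(1/2201) = (-3/2 + 1/13)*(1/2201) = -37/26*1/2201 = -37/57226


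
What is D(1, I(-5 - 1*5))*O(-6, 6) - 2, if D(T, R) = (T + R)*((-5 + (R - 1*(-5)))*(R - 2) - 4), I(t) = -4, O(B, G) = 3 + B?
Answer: 178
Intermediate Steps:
D(T, R) = (-4 + R*(-2 + R))*(R + T) (D(T, R) = (R + T)*((-5 + (R + 5))*(-2 + R) - 4) = (R + T)*((-5 + (5 + R))*(-2 + R) - 4) = (R + T)*(R*(-2 + R) - 4) = (R + T)*(-4 + R*(-2 + R)) = (-4 + R*(-2 + R))*(R + T))
D(1, I(-5 - 1*5))*O(-6, 6) - 2 = ((-4)³ - 4*(-4) - 4*1 - 2*(-4)² + 1*(-4)² - 2*(-4)*1)*(3 - 6) - 2 = (-64 + 16 - 4 - 2*16 + 1*16 + 8)*(-3) - 2 = (-64 + 16 - 4 - 32 + 16 + 8)*(-3) - 2 = -60*(-3) - 2 = 180 - 2 = 178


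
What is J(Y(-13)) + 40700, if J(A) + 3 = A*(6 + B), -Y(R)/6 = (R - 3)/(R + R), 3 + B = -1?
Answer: 528965/13 ≈ 40690.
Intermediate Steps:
B = -4 (B = -3 - 1 = -4)
Y(R) = -3*(-3 + R)/R (Y(R) = -6*(R - 3)/(R + R) = -6*(-3 + R)/(2*R) = -6*(-3 + R)*1/(2*R) = -3*(-3 + R)/R)
J(A) = -3 + 2*A (J(A) = -3 + A*(6 - 4) = -3 + A*2 = -3 + 2*A)
J(Y(-13)) + 40700 = (-3 + 2*(-3 + 9/(-13))) + 40700 = (-3 + 2*(-3 + 9*(-1/13))) + 40700 = (-3 + 2*(-3 - 9/13)) + 40700 = (-3 + 2*(-48/13)) + 40700 = (-3 - 96/13) + 40700 = -135/13 + 40700 = 528965/13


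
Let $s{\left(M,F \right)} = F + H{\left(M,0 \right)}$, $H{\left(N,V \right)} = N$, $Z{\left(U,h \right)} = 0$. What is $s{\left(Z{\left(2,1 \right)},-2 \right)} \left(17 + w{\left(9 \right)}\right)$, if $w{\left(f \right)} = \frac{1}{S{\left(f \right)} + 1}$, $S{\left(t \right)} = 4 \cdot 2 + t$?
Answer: $- \frac{307}{9} \approx -34.111$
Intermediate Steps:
$S{\left(t \right)} = 8 + t$
$w{\left(f \right)} = \frac{1}{9 + f}$ ($w{\left(f \right)} = \frac{1}{\left(8 + f\right) + 1} = \frac{1}{9 + f}$)
$s{\left(M,F \right)} = F + M$
$s{\left(Z{\left(2,1 \right)},-2 \right)} \left(17 + w{\left(9 \right)}\right) = \left(-2 + 0\right) \left(17 + \frac{1}{9 + 9}\right) = - 2 \left(17 + \frac{1}{18}\right) = \left(-2\right) \frac{307}{18} = - \frac{307}{9}$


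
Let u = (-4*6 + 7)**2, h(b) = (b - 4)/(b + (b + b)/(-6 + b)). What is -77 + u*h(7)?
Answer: -250/7 ≈ -35.714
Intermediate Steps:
h(b) = (-4 + b)/(b + 2*b/(-6 + b)) (h(b) = (-4 + b)/(b + (2*b)/(-6 + b)) = (-4 + b)/(b + 2*b/(-6 + b)))
u = 289 (u = (-24 + 7)**2 = (-17)**2 = 289)
-77 + u*h(7) = -77 + 289*((-6 + 7)/7) = -77 + 289*((1/7)*1) = -77 + 289*(1/7) = -77 + 289/7 = -250/7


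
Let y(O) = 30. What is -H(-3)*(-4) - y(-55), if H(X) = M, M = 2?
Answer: -22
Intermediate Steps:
H(X) = 2
-H(-3)*(-4) - y(-55) = -1*2*(-4) - 1*30 = -2*(-4) - 30 = 8 - 30 = -22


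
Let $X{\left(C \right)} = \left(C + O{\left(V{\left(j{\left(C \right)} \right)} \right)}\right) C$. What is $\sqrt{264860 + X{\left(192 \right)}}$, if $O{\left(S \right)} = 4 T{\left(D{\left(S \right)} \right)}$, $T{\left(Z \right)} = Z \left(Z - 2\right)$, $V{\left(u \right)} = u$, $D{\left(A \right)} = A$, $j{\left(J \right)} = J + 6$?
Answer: $2 \sqrt{7526567} \approx 5486.9$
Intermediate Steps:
$j{\left(J \right)} = 6 + J$
$T{\left(Z \right)} = Z \left(-2 + Z\right)$
$O{\left(S \right)} = 4 S \left(-2 + S\right)$
$X{\left(C \right)} = C \left(C + 4 \left(4 + C\right) \left(6 + C\right)\right)$ ($X{\left(C \right)} = \left(C + 4 \left(6 + C\right) \left(-2 + \left(6 + C\right)\right)\right) C = \left(C + 4 \left(6 + C\right) \left(4 + C\right)\right) C = \left(C + 4 \left(4 + C\right) \left(6 + C\right)\right) C = C \left(C + 4 \left(4 + C\right) \left(6 + C\right)\right)$)
$\sqrt{264860 + X{\left(192 \right)}} = \sqrt{264860 + 192 \left(192 + 4 \left(4 + 192\right) \left(6 + 192\right)\right)} = \sqrt{264860 + 192 \left(192 + 4 \cdot 196 \cdot 198\right)} = \sqrt{264860 + 192 \left(192 + 155232\right)} = \sqrt{264860 + 192 \cdot 155424} = \sqrt{264860 + 29841408} = \sqrt{30106268} = 2 \sqrt{7526567}$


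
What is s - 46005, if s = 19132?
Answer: -26873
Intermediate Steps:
s - 46005 = 19132 - 46005 = -26873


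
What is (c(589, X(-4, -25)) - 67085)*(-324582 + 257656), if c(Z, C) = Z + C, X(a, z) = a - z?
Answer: 4448905850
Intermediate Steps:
c(Z, C) = C + Z
(c(589, X(-4, -25)) - 67085)*(-324582 + 257656) = (((-4 - 1*(-25)) + 589) - 67085)*(-324582 + 257656) = (((-4 + 25) + 589) - 67085)*(-66926) = ((21 + 589) - 67085)*(-66926) = (610 - 67085)*(-66926) = -66475*(-66926) = 4448905850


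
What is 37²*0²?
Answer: 0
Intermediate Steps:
37²*0² = 1369*0 = 0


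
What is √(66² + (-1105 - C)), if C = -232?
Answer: 9*√43 ≈ 59.017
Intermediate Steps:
√(66² + (-1105 - C)) = √(66² + (-1105 - 1*(-232))) = √(4356 + (-1105 + 232)) = √(4356 - 873) = √3483 = 9*√43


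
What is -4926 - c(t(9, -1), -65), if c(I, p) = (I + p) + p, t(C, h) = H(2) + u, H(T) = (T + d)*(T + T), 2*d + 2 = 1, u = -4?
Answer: -4798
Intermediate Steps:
d = -½ (d = -1 + (½)*1 = -1 + ½ = -½ ≈ -0.50000)
H(T) = 2*T*(-½ + T) (H(T) = (T - ½)*(T + T) = (-½ + T)*(2*T) = 2*T*(-½ + T))
t(C, h) = 2 (t(C, h) = 2*(-1 + 2*2) - 4 = 2*(-1 + 4) - 4 = 2*3 - 4 = 6 - 4 = 2)
c(I, p) = I + 2*p
-4926 - c(t(9, -1), -65) = -4926 - (2 + 2*(-65)) = -4926 - (2 - 130) = -4926 - 1*(-128) = -4926 + 128 = -4798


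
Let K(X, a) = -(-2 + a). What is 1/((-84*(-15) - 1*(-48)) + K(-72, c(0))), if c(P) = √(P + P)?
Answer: 1/1310 ≈ 0.00076336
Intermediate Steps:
c(P) = √2*√P (c(P) = √(2*P) = √2*√P)
K(X, a) = 2 - a
1/((-84*(-15) - 1*(-48)) + K(-72, c(0))) = 1/((-84*(-15) - 1*(-48)) + (2 - √2*√0)) = 1/((1260 + 48) + (2 - √2*0)) = 1/(1308 + (2 - 1*0)) = 1/(1308 + (2 + 0)) = 1/(1308 + 2) = 1/1310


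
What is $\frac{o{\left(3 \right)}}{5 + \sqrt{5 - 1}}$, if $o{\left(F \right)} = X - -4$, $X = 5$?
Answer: $\frac{9}{7} \approx 1.2857$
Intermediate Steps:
$o{\left(F \right)} = 9$ ($o{\left(F \right)} = 5 - -4 = 5 + 4 = 9$)
$\frac{o{\left(3 \right)}}{5 + \sqrt{5 - 1}} = \frac{1}{5 + \sqrt{5 - 1}} \cdot 9 = \frac{1}{5 + \sqrt{4}} \cdot 9 = \frac{1}{5 + 2} \cdot 9 = \frac{1}{7} \cdot 9 = \frac{9}{7}$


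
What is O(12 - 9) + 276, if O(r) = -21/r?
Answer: 269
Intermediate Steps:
O(12 - 9) + 276 = -21/(12 - 9) + 276 = -21/3 + 276 = -21*1/3 + 276 = -7 + 276 = 269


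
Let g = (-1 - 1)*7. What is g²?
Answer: 196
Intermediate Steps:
g = -14 (g = -2*7 = -14)
g² = (-14)² = 196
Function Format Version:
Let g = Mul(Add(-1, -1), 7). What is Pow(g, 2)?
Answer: 196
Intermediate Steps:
g = -14 (g = Mul(-2, 7) = -14)
Pow(g, 2) = Pow(-14, 2) = 196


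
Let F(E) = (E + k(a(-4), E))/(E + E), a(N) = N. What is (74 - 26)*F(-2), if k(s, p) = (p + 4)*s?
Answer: 120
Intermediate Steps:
k(s, p) = s*(4 + p) (k(s, p) = (4 + p)*s = s*(4 + p))
F(E) = (-16 - 3*E)/(2*E) (F(E) = (E - 4*(4 + E))/(E + E) = (E + (-16 - 4*E))/((2*E)) = (-16 - 3*E)*(1/(2*E)) = (-16 - 3*E)/(2*E))
(74 - 26)*F(-2) = (74 - 26)*(-3/2 - 8/(-2)) = 48*(-3/2 - 8*(-1/2)) = 48*(-3/2 + 4) = 48*(5/2) = 120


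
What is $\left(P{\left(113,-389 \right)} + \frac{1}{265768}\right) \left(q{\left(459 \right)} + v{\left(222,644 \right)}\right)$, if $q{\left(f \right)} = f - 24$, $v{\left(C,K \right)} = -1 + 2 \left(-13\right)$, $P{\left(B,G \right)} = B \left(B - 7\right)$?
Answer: $\frac{162351824355}{33221} \approx 4.887 \cdot 10^{6}$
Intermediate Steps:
$P{\left(B,G \right)} = B \left(-7 + B\right)$
$v{\left(C,K \right)} = -27$ ($v{\left(C,K \right)} = -1 - 26 = -27$)
$q{\left(f \right)} = -24 + f$ ($q{\left(f \right)} = f - 24 = -24 + f$)
$\left(P{\left(113,-389 \right)} + \frac{1}{265768}\right) \left(q{\left(459 \right)} + v{\left(222,644 \right)}\right) = \left(113 \left(-7 + 113\right) + \frac{1}{265768}\right) \left(\left(-24 + 459\right) - 27\right) = \left(113 \cdot 106 + \frac{1}{265768}\right) \left(435 - 27\right) = \left(11978 + \frac{1}{265768}\right) 408 = \frac{3183369105}{265768} \cdot 408 = \frac{162351824355}{33221}$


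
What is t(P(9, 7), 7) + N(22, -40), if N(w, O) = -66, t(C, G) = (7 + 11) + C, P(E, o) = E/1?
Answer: -39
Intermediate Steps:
P(E, o) = E (P(E, o) = E*1 = E)
t(C, G) = 18 + C
t(P(9, 7), 7) + N(22, -40) = (18 + 9) - 66 = 27 - 66 = -39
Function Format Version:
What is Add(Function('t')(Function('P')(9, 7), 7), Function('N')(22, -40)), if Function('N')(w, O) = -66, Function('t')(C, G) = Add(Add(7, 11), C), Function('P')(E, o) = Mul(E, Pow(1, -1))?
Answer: -39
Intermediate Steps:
Function('P')(E, o) = E (Function('P')(E, o) = Mul(E, 1) = E)
Function('t')(C, G) = Add(18, C)
Add(Function('t')(Function('P')(9, 7), 7), Function('N')(22, -40)) = Add(Add(18, 9), -66) = Add(27, -66) = -39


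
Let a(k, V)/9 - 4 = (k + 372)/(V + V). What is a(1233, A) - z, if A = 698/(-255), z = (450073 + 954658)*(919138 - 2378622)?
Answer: 2862054653017165/1396 ≈ 2.0502e+12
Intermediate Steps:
z = -2050182418804 (z = 1404731*(-1459484) = -2050182418804)
A = -698/255 (A = 698*(-1/255) = -698/255 ≈ -2.7373)
a(k, V) = 36 + 9*(372 + k)/(2*V) (a(k, V) = 36 + 9*((k + 372)/(V + V)) = 36 + 9*((372 + k)/((2*V))) = 36 + 9*((372 + k)*(1/(2*V))) = 36 + 9*((372 + k)/(2*V)) = 36 + 9*(372 + k)/(2*V))
a(1233, A) - z = 9*(372 + 1233 + 8*(-698/255))/(2*(-698/255)) - 1*(-2050182418804) = (9/2)*(-255/698)*(372 + 1233 - 5584/255) + 2050182418804 = (9/2)*(-255/698)*(403691/255) + 2050182418804 = -3633219/1396 + 2050182418804 = 2862054653017165/1396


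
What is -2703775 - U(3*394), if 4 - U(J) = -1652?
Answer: -2705431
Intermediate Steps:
U(J) = 1656 (U(J) = 4 - 1*(-1652) = 4 + 1652 = 1656)
-2703775 - U(3*394) = -2703775 - 1*1656 = -2703775 - 1656 = -2705431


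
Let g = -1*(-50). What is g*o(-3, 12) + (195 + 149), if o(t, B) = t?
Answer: 194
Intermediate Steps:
g = 50
g*o(-3, 12) + (195 + 149) = 50*(-3) + (195 + 149) = -150 + 344 = 194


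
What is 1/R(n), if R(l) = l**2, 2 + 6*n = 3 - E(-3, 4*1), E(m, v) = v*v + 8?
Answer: 36/529 ≈ 0.068053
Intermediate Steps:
E(m, v) = 8 + v**2 (E(m, v) = v**2 + 8 = 8 + v**2)
n = -23/6 (n = -1/3 + (3 - (8 + (4*1)**2))/6 = -1/3 + (3 - (8 + 4**2))/6 = -1/3 + (3 - (8 + 16))/6 = -1/3 + (3 - 1*24)/6 = -1/3 + (3 - 24)/6 = -1/3 + (1/6)*(-21) = -1/3 - 7/2 = -23/6 ≈ -3.8333)
1/R(n) = 1/((-23/6)**2) = 1/(529/36) = 36/529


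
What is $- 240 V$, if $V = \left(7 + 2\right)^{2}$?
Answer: $-19440$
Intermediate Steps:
$V = 81$ ($V = 9^{2} = 81$)
$- 240 V = \left(-240\right) 81 = -19440$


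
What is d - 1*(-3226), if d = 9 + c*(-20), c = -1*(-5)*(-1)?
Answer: 3335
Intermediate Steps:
c = -5 (c = 5*(-1) = -5)
d = 109 (d = 9 - 5*(-20) = 9 + 100 = 109)
d - 1*(-3226) = 109 - 1*(-3226) = 109 + 3226 = 3335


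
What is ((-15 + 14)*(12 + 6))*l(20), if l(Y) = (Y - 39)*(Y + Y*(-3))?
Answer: -13680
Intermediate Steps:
l(Y) = -2*Y*(-39 + Y) (l(Y) = (-39 + Y)*(Y - 3*Y) = (-39 + Y)*(-2*Y) = -2*Y*(-39 + Y))
((-15 + 14)*(12 + 6))*l(20) = ((-15 + 14)*(12 + 6))*(2*20*(39 - 1*20)) = (-1*18)*(2*20*(39 - 20)) = -36*20*19 = -18*760 = -13680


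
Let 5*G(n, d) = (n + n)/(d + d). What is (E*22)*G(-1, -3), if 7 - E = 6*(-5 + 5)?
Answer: 154/15 ≈ 10.267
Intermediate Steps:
G(n, d) = n/(5*d) (G(n, d) = ((n + n)/(d + d))/5 = ((2*n)/((2*d)))/5 = ((2*n)*(1/(2*d)))/5 = (n/d)/5 = n/(5*d))
E = 7 (E = 7 - 6*(-5 + 5) = 7 - 6*0 = 7 - 1*0 = 7 + 0 = 7)
(E*22)*G(-1, -3) = (7*22)*((⅕)*(-1)/(-3)) = 154*((⅕)*(-1)*(-⅓)) = 154*(1/15) = 154/15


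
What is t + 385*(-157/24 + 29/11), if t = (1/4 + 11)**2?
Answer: -66095/48 ≈ -1377.0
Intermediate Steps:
t = 2025/16 (t = (1/4 + 11)**2 = (45/4)**2 = 2025/16 ≈ 126.56)
t + 385*(-157/24 + 29/11) = 2025/16 + 385*(-157/24 + 29/11) = 2025/16 + 385*(-1031/264) = 2025/16 - 36085/24 = -66095/48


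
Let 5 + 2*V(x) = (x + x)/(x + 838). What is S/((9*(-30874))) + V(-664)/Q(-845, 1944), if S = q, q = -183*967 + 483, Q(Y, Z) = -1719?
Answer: 2949500189/4617299322 ≈ 0.63879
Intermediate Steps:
V(x) = -5/2 + x/(838 + x) (V(x) = -5/2 + ((x + x)/(x + 838))/2 = -5/2 + ((2*x)/(838 + x))/2 = -5/2 + (2*x/(838 + x))/2 = -5/2 + x/(838 + x))
q = -176478 (q = -176961 + 483 = -176478)
S = -176478
S/((9*(-30874))) + V(-664)/Q(-845, 1944) = -176478/(9*(-30874)) + ((-4190 - 3*(-664))/(2*(838 - 664)))/(-1719) = -176478/(-277866) + ((½)*(-4190 + 1992)/174)*(-1/1719) = -176478*(-1/277866) + ((½)*(1/174)*(-2198))*(-1/1719) = 29413/46311 - 1099/174*(-1/1719) = 29413/46311 + 1099/299106 = 2949500189/4617299322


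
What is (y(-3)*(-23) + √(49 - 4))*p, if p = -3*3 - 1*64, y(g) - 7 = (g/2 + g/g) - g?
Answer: 31901/2 - 219*√5 ≈ 15461.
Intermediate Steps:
y(g) = 8 - g/2 (y(g) = 7 + ((g/2 + g/g) - g) = 7 + ((g*(½) + 1) - g) = 7 + ((g/2 + 1) - g) = 7 + ((1 + g/2) - g) = 7 + (1 - g/2) = 8 - g/2)
p = -73 (p = -9 - 64 = -73)
(y(-3)*(-23) + √(49 - 4))*p = ((8 - ½*(-3))*(-23) + √(49 - 4))*(-73) = ((8 + 3/2)*(-23) + √45)*(-73) = ((19/2)*(-23) + 3*√5)*(-73) = (-437/2 + 3*√5)*(-73) = 31901/2 - 219*√5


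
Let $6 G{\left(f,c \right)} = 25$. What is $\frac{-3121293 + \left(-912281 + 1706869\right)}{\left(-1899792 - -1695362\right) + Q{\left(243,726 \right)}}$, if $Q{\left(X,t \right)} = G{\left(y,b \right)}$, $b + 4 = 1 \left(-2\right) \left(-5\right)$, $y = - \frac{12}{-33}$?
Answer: $\frac{2792046}{245311} \approx 11.382$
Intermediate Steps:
$y = \frac{4}{11}$ ($y = \left(-12\right) \left(- \frac{1}{33}\right) = \frac{4}{11} \approx 0.36364$)
$b = 6$ ($b = -4 + 1 \left(-2\right) \left(-5\right) = -4 - -10 = -4 + 10 = 6$)
$G{\left(f,c \right)} = \frac{25}{6}$ ($G{\left(f,c \right)} = \frac{1}{6} \cdot 25 = \frac{25}{6}$)
$Q{\left(X,t \right)} = \frac{25}{6}$
$\frac{-3121293 + \left(-912281 + 1706869\right)}{\left(-1899792 - -1695362\right) + Q{\left(243,726 \right)}} = \frac{-3121293 + \left(-912281 + 1706869\right)}{\left(-1899792 - -1695362\right) + \frac{25}{6}} = \frac{-3121293 + 794588}{\left(-1899792 + 1695362\right) + \frac{25}{6}} = - \frac{2326705}{-204430 + \frac{25}{6}} = - \frac{2326705}{- \frac{1226555}{6}} = \left(-2326705\right) \left(- \frac{6}{1226555}\right) = \frac{2792046}{245311}$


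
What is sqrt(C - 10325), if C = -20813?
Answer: I*sqrt(31138) ≈ 176.46*I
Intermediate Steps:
sqrt(C - 10325) = sqrt(-20813 - 10325) = sqrt(-31138) = I*sqrt(31138)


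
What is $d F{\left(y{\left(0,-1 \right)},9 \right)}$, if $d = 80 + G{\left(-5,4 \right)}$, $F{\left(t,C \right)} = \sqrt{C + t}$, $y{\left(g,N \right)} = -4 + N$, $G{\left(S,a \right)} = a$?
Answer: $168$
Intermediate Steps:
$d = 84$ ($d = 80 + 4 = 84$)
$d F{\left(y{\left(0,-1 \right)},9 \right)} = 84 \sqrt{9 - 5} = 84 \sqrt{4} = 84 \cdot 2 = 168$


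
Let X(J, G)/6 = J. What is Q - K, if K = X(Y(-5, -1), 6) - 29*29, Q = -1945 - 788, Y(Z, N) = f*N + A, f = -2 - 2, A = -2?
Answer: -1904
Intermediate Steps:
f = -4
Y(Z, N) = -2 - 4*N (Y(Z, N) = -4*N - 2 = -2 - 4*N)
Q = -2733
X(J, G) = 6*J
K = -829 (K = 6*(-2 - 4*(-1)) - 29*29 = 6*(-2 + 4) - 841 = 6*2 - 841 = 12 - 841 = -829)
Q - K = -2733 - 1*(-829) = -2733 + 829 = -1904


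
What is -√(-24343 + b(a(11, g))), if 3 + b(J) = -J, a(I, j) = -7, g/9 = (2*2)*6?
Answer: -I*√24339 ≈ -156.01*I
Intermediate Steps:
g = 216 (g = 9*((2*2)*6) = 9*(4*6) = 9*24 = 216)
b(J) = -3 - J
-√(-24343 + b(a(11, g))) = -√(-24343 + (-3 - 1*(-7))) = -√(-24343 + (-3 + 7)) = -√(-24343 + 4) = -√(-24339) = -I*√24339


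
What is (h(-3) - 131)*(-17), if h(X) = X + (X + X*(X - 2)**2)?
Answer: 3604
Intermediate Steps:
h(X) = 2*X + X*(-2 + X)**2 (h(X) = X + (X + X*(-2 + X)**2) = 2*X + X*(-2 + X)**2)
(h(-3) - 131)*(-17) = (-3*(2 + (-2 - 3)**2) - 131)*(-17) = (-3*(2 + (-5)**2) - 131)*(-17) = (-3*(2 + 25) - 131)*(-17) = (-3*27 - 131)*(-17) = (-81 - 131)*(-17) = -212*(-17) = 3604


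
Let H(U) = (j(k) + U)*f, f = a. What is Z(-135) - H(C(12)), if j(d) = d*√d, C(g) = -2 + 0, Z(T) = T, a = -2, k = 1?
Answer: -137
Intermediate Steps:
f = -2
C(g) = -2
j(d) = d^(3/2)
H(U) = -2 - 2*U (H(U) = (1^(3/2) + U)*(-2) = (1 + U)*(-2) = -2 - 2*U)
Z(-135) - H(C(12)) = -135 - (-2 - 2*(-2)) = -135 - (-2 + 4) = -135 - 1*2 = -135 - 2 = -137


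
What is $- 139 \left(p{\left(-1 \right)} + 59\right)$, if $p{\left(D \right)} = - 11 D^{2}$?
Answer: $-6672$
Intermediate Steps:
$- 139 \left(p{\left(-1 \right)} + 59\right) = - 139 \left(- 11 \left(-1\right)^{2} + 59\right) = - 139 \left(\left(-11\right) 1 + 59\right) = - 139 \left(-11 + 59\right) = \left(-139\right) 48 = -6672$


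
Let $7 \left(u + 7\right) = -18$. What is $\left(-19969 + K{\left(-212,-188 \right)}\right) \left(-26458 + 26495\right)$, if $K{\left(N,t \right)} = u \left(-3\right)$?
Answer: $- \frac{5164534}{7} \approx -7.3779 \cdot 10^{5}$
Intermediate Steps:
$u = - \frac{67}{7}$ ($u = -7 + \frac{1}{7} \left(-18\right) = -7 - \frac{18}{7} = - \frac{67}{7} \approx -9.5714$)
$K{\left(N,t \right)} = \frac{201}{7}$ ($K{\left(N,t \right)} = \left(- \frac{67}{7}\right) \left(-3\right) = \frac{201}{7}$)
$\left(-19969 + K{\left(-212,-188 \right)}\right) \left(-26458 + 26495\right) = \left(-19969 + \frac{201}{7}\right) \left(-26458 + 26495\right) = \left(- \frac{139582}{7}\right) 37 = - \frac{5164534}{7}$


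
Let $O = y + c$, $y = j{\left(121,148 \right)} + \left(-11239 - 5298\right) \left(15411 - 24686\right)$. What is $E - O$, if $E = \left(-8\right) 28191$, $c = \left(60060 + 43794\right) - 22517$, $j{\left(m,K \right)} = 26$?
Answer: $-153687566$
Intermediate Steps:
$c = 81337$ ($c = 103854 - 22517 = 81337$)
$E = -225528$
$y = 153380701$ ($y = 26 + \left(-11239 - 5298\right) \left(15411 - 24686\right) = 26 - -153380675 = 26 + 153380675 = 153380701$)
$O = 153462038$ ($O = 153380701 + 81337 = 153462038$)
$E - O = -225528 - 153462038 = -153687566$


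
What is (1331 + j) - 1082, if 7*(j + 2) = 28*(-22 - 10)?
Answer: 119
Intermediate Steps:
j = -130 (j = -2 + (28*(-22 - 10))/7 = -2 + (28*(-32))/7 = -2 + (⅐)*(-896) = -2 - 128 = -130)
(1331 + j) - 1082 = (1331 - 130) - 1082 = 1201 - 1082 = 119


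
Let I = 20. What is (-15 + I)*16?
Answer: 80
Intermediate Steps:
(-15 + I)*16 = (-15 + 20)*16 = 5*16 = 80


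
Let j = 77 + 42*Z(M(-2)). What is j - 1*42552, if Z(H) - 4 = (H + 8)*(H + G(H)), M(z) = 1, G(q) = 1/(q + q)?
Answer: -41740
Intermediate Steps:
G(q) = 1/(2*q)
Z(H) = 4 + (8 + H)*(H + 1/(2*H)) (Z(H) = 4 + (H + 8)*(H + 1/(2*H)) = 4 + (8 + H)*(H + 1/(2*H)))
j = 812 (j = 77 + 42*(9/2 + 1**2 + 4/1 + 8*1) = 77 + 42*(9/2 + 1 + 4*1 + 8) = 77 + 42*(9/2 + 1 + 4 + 8) = 77 + 42*(35/2) = 77 + 735 = 812)
j - 1*42552 = 812 - 1*42552 = 812 - 42552 = -41740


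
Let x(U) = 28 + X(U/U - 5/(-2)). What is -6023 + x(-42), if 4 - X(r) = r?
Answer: -11989/2 ≈ -5994.5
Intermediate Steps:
X(r) = 4 - r
x(U) = 57/2 (x(U) = 28 + (4 - (U/U - 5/(-2))) = 28 + (4 - (1 - 5*(-½))) = 28 + (4 - (1 + 5/2)) = 28 + (4 - 1*7/2) = 28 + (4 - 7/2) = 28 + ½ = 57/2)
-6023 + x(-42) = -6023 + 57/2 = -11989/2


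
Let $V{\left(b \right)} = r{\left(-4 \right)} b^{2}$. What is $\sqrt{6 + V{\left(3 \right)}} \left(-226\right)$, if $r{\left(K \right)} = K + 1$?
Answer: $- 226 i \sqrt{21} \approx - 1035.7 i$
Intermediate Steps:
$r{\left(K \right)} = 1 + K$
$V{\left(b \right)} = - 3 b^{2}$ ($V{\left(b \right)} = \left(1 - 4\right) b^{2} = - 3 b^{2}$)
$\sqrt{6 + V{\left(3 \right)}} \left(-226\right) = \sqrt{6 - 3 \cdot 3^{2}} \left(-226\right) = \sqrt{6 - 27} \left(-226\right) = \sqrt{-21} \left(-226\right) = i \sqrt{21} \left(-226\right) = - 226 i \sqrt{21}$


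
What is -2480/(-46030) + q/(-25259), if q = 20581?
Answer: -88470111/116267177 ≈ -0.76092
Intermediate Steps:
-2480/(-46030) + q/(-25259) = -2480/(-46030) + 20581/(-25259) = -2480*(-1/46030) + 20581*(-1/25259) = 248/4603 - 20581/25259 = -88470111/116267177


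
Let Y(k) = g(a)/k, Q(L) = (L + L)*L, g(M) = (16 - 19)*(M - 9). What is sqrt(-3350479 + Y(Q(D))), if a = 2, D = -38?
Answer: I*sqrt(19352366662)/76 ≈ 1830.4*I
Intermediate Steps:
g(M) = 27 - 3*M (g(M) = -3*(-9 + M) = 27 - 3*M)
Q(L) = 2*L**2 (Q(L) = (2*L)*L = 2*L**2)
Y(k) = 21/k (Y(k) = (27 - 3*2)/k = (27 - 6)/k = 21/k)
sqrt(-3350479 + Y(Q(D))) = sqrt(-3350479 + 21/((2*(-38)**2))) = sqrt(-3350479 + 21/((2*1444))) = sqrt(-3350479 + 21/2888) = sqrt(-9676183331/2888) = I*sqrt(19352366662)/76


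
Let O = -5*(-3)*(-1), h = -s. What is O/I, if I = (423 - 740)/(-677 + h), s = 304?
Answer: -14715/317 ≈ -46.420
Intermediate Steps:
h = -304 (h = -1*304 = -304)
O = -15 (O = 15*(-1) = -15)
I = 317/981 (I = (423 - 740)/(-677 - 304) = -317/(-981) = -317*(-1/981) = 317/981 ≈ 0.32314)
O/I = -15/(317/981) = (981/317)*(-15) = -14715/317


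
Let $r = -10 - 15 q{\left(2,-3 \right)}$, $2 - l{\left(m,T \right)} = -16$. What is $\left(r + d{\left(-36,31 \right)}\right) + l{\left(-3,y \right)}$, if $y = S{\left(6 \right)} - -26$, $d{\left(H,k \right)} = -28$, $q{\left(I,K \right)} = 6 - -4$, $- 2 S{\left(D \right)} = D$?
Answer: $-170$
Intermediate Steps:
$S{\left(D \right)} = - \frac{D}{2}$
$q{\left(I,K \right)} = 10$ ($q{\left(I,K \right)} = 6 + 4 = 10$)
$y = 23$ ($y = \left(- \frac{1}{2}\right) 6 - -26 = -3 + 26 = 23$)
$l{\left(m,T \right)} = 18$ ($l{\left(m,T \right)} = 2 - -16 = 2 + 16 = 18$)
$r = -160$ ($r = -10 - 150 = -160$)
$\left(r + d{\left(-36,31 \right)}\right) + l{\left(-3,y \right)} = \left(-160 - 28\right) + 18 = -188 + 18 = -170$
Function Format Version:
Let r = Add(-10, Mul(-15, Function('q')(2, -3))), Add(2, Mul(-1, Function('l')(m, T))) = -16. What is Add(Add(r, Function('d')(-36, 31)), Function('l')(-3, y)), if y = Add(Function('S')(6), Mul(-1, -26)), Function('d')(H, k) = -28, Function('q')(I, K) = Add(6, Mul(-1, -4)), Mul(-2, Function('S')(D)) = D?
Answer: -170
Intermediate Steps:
Function('S')(D) = Mul(Rational(-1, 2), D)
Function('q')(I, K) = 10 (Function('q')(I, K) = Add(6, 4) = 10)
y = 23 (y = Add(Mul(Rational(-1, 2), 6), Mul(-1, -26)) = Add(-3, 26) = 23)
Function('l')(m, T) = 18 (Function('l')(m, T) = Add(2, Mul(-1, -16)) = Add(2, 16) = 18)
r = -160 (r = Add(-10, Mul(-15, 10)) = Add(-10, -150) = -160)
Add(Add(r, Function('d')(-36, 31)), Function('l')(-3, y)) = Add(Add(-160, -28), 18) = Add(-188, 18) = -170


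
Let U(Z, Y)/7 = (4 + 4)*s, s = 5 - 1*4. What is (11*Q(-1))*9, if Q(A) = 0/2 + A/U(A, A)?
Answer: -99/56 ≈ -1.7679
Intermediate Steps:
s = 1 (s = 5 - 4 = 1)
U(Z, Y) = 56 (U(Z, Y) = 7*((4 + 4)*1) = 7*(8*1) = 7*8 = 56)
Q(A) = A/56 (Q(A) = 0/2 + A/56 = 0*(½) + A*(1/56) = 0 + A/56 = A/56)
(11*Q(-1))*9 = (11*((1/56)*(-1)))*9 = (11*(-1/56))*9 = -11/56*9 = -99/56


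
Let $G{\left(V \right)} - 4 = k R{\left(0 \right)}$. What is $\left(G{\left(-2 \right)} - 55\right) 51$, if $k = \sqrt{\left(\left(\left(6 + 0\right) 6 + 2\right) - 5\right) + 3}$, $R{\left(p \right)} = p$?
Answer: $-2601$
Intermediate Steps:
$k = 6$ ($k = \sqrt{\left(\left(6 \cdot 6 + 2\right) - 5\right) + 3} = \sqrt{\left(\left(36 + 2\right) - 5\right) + 3} = \sqrt{\left(38 - 5\right) + 3} = \sqrt{33 + 3} = \sqrt{36} = 6$)
$G{\left(V \right)} = 4$ ($G{\left(V \right)} = 4 + 6 \cdot 0 = 4 + 0 = 4$)
$\left(G{\left(-2 \right)} - 55\right) 51 = \left(4 - 55\right) 51 = \left(-51\right) 51 = -2601$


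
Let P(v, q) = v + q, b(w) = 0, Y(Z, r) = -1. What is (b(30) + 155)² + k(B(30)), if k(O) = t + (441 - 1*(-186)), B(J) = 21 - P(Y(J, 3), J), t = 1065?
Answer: 25717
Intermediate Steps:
P(v, q) = q + v
B(J) = 22 - J (B(J) = 21 - (J - 1) = 21 - (-1 + J) = 21 + (1 - J) = 22 - J)
k(O) = 1692 (k(O) = 1065 + (441 - 1*(-186)) = 1065 + (441 + 186) = 1065 + 627 = 1692)
(b(30) + 155)² + k(B(30)) = (0 + 155)² + 1692 = 155² + 1692 = 24025 + 1692 = 25717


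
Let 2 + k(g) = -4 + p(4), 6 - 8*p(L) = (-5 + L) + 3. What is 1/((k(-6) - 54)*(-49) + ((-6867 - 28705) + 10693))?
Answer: -2/43927 ≈ -4.5530e-5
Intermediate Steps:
p(L) = 1 - L/8 (p(L) = 3/4 - ((-5 + L) + 3)/8 = 3/4 - (-2 + L)/8 = 3/4 + (1/4 - L/8) = 1 - L/8)
k(g) = -11/2 (k(g) = -2 + (-4 + (1 - 1/8*4)) = -2 + (-4 + (1 - 1/2)) = -2 + (-4 + 1/2) = -2 - 7/2 = -11/2)
1/((k(-6) - 54)*(-49) + ((-6867 - 28705) + 10693)) = 1/((-11/2 - 54)*(-49) + ((-6867 - 28705) + 10693)) = 1/(-119/2*(-49) + (-35572 + 10693)) = 1/(5831/2 - 24879) = 1/(-43927/2) = -2/43927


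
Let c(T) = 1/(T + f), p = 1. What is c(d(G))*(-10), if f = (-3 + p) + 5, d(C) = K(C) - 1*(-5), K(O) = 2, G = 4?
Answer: -1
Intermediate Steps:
d(C) = 7 (d(C) = 2 - 1*(-5) = 2 + 5 = 7)
f = 3 (f = (-3 + 1) + 5 = -2 + 5 = 3)
c(T) = 1/(3 + T) (c(T) = 1/(T + 3) = 1/(3 + T))
c(d(G))*(-10) = -10/(3 + 7) = -10/10 = (1/10)*(-10) = -1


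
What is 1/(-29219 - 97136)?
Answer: -1/126355 ≈ -7.9142e-6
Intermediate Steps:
1/(-29219 - 97136) = 1/(-126355) = -1/126355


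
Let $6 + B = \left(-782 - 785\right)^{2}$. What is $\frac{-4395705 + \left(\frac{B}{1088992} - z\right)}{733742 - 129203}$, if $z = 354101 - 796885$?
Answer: $- \frac{478299654461}{73148681632} \approx -6.5387$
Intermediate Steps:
$z = -442784$
$B = 2455483$ ($B = -6 + \left(-782 - 785\right)^{2} = -6 + \left(-1567\right)^{2} = -6 + 2455489 = 2455483$)
$\frac{-4395705 + \left(\frac{B}{1088992} - z\right)}{733742 - 129203} = \frac{-4395705 + \left(\frac{2455483}{1088992} - -442784\right)}{733742 - 129203} = \frac{-4395705 + \left(2455483 \cdot \frac{1}{1088992} + 442784\right)}{604539} = \left(-4395705 + \left(\frac{2455483}{1088992} + 442784\right)\right) \frac{1}{604539} = \left(-4395705 + \frac{482190689211}{1088992}\right) \frac{1}{604539} = \left(- \frac{4304696890149}{1088992}\right) \frac{1}{604539} = - \frac{478299654461}{73148681632}$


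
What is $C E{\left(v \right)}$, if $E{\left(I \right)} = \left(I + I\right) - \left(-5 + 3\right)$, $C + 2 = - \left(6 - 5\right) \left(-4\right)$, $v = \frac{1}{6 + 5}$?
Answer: $\frac{48}{11} \approx 4.3636$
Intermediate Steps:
$v = \frac{1}{11} \approx 0.090909$
$C = 2$ ($C = -2 - \left(6 - 5\right) \left(-4\right) = -2 - 1 \left(-4\right) = -2 - -4 = -2 + 4 = 2$)
$E{\left(I \right)} = 2 + 2 I$ ($E{\left(I \right)} = 2 I - -2 = 2 I + 2 = 2 + 2 I$)
$C E{\left(v \right)} = 2 \left(2 + 2 \cdot \frac{1}{11}\right) = 2 \left(2 + \frac{2}{11}\right) = 2 \cdot \frac{24}{11} = \frac{48}{11}$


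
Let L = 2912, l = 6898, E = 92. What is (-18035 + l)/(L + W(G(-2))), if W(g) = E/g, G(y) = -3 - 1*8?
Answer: -122507/31940 ≈ -3.8355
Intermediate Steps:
G(y) = -11 (G(y) = -3 - 8 = -11)
W(g) = 92/g
(-18035 + l)/(L + W(G(-2))) = (-18035 + 6898)/(2912 + 92/(-11)) = -11137/(2912 + 92*(-1/11)) = -11137/(2912 - 92/11) = -11137/31940/11 = -11137*11/31940 = -122507/31940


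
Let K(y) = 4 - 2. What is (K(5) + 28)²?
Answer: 900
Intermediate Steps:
K(y) = 2
(K(5) + 28)² = (2 + 28)² = 30² = 900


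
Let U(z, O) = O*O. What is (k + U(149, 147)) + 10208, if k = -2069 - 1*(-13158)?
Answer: 42906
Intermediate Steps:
U(z, O) = O**2
k = 11089 (k = -2069 + 13158 = 11089)
(k + U(149, 147)) + 10208 = (11089 + 147**2) + 10208 = (11089 + 21609) + 10208 = 32698 + 10208 = 42906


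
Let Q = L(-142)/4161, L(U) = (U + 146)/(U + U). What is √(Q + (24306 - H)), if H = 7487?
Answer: 2*√366988375632207/295431 ≈ 129.69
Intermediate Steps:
L(U) = (146 + U)/(2*U) (L(U) = (146 + U)/((2*U)) = (146 + U)*(1/(2*U)) = (146 + U)/(2*U))
Q = -1/295431 (Q = ((½)*(146 - 142)/(-142))/4161 = ((½)*(-1/142)*4)*(1/4161) = -1/71*1/4161 = -1/295431 ≈ -3.3849e-6)
√(Q + (24306 - H)) = √(-1/295431 + (24306 - 1*7487)) = √(-1/295431 + (24306 - 7487)) = √(-1/295431 + 16819) = √(4968853988/295431) = 2*√366988375632207/295431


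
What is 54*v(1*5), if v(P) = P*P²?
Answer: 6750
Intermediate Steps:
v(P) = P³
54*v(1*5) = 54*(1*5)³ = 54*5³ = 54*125 = 6750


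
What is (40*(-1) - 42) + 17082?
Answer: 17000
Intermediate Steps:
(40*(-1) - 42) + 17082 = (-40 - 42) + 17082 = -82 + 17082 = 17000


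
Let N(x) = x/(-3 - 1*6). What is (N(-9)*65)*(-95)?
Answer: -6175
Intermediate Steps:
N(x) = -x/9 (N(x) = x/(-3 - 6) = x/(-9) = x*(-⅑) = -x/9)
(N(-9)*65)*(-95) = (-⅑*(-9)*65)*(-95) = (1*65)*(-95) = 65*(-95) = -6175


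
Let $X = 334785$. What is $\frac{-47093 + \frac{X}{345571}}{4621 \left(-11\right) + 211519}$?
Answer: $- \frac{8136820159}{27764556424} \approx -0.29307$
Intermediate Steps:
$\frac{-47093 + \frac{X}{345571}}{4621 \left(-11\right) + 211519} = \frac{-47093 + \frac{334785}{345571}}{4621 \left(-11\right) + 211519} = \frac{-47093 + 334785 \cdot \frac{1}{345571}}{-50831 + 211519} = \frac{-47093 + \frac{334785}{345571}}{160688} = \left(- \frac{16273640318}{345571}\right) \frac{1}{160688} = - \frac{8136820159}{27764556424}$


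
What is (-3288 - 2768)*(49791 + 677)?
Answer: -305634208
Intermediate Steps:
(-3288 - 2768)*(49791 + 677) = -6056*50468 = -305634208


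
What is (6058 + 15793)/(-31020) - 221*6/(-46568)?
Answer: -61026553/90283710 ≈ -0.67594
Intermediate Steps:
(6058 + 15793)/(-31020) - 221*6/(-46568) = 21851*(-1/31020) - 1326*(-1/46568) = -21851/31020 + 663/23284 = -61026553/90283710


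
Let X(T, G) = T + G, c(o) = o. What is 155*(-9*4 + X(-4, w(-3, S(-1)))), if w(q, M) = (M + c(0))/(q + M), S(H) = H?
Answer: -24645/4 ≈ -6161.3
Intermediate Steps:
w(q, M) = M/(M + q) (w(q, M) = (M + 0)/(q + M) = M/(M + q))
X(T, G) = G + T
155*(-9*4 + X(-4, w(-3, S(-1)))) = 155*(-9*4 + (-1/(-1 - 3) - 4)) = 155*(-36 + (-1/(-4) - 4)) = 155*(-36 + (-1*(-¼) - 4)) = 155*(-36 + (¼ - 4)) = 155*(-36 - 15/4) = 155*(-159/4) = -24645/4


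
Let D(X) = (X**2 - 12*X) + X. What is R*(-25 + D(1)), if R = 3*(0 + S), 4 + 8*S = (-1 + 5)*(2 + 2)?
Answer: -315/2 ≈ -157.50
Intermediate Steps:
S = 3/2 (S = -1/2 + ((-1 + 5)*(2 + 2))/8 = -1/2 + (4*4)/8 = -1/2 + (1/8)*16 = -1/2 + 2 = 3/2 ≈ 1.5000)
D(X) = X**2 - 11*X
R = 9/2 (R = 3*(0 + 3/2) = 3*(3/2) = 9/2 ≈ 4.5000)
R*(-25 + D(1)) = 9*(-25 + 1*(-11 + 1))/2 = 9*(-25 + 1*(-10))/2 = 9*(-25 - 10)/2 = (9/2)*(-35) = -315/2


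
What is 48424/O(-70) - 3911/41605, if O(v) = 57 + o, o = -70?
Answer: -2014731363/540865 ≈ -3725.0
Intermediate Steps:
O(v) = -13 (O(v) = 57 - 70 = -13)
48424/O(-70) - 3911/41605 = 48424/(-13) - 3911/41605 = 48424*(-1/13) - 3911*1/41605 = -48424/13 - 3911/41605 = -2014731363/540865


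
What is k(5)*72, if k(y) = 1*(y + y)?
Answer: 720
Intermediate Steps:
k(y) = 2*y (k(y) = 1*(2*y) = 2*y)
k(5)*72 = (2*5)*72 = 10*72 = 720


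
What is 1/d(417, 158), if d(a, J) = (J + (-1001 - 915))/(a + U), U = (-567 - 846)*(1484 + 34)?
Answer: 714839/586 ≈ 1219.9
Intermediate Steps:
U = -2144934 (U = -1413*1518 = -2144934)
d(a, J) = (-1916 + J)/(-2144934 + a) (d(a, J) = (J + (-1001 - 915))/(a - 2144934) = (J - 1916)/(-2144934 + a) = (-1916 + J)/(-2144934 + a))
1/d(417, 158) = 1/((-1916 + 158)/(-2144934 + 417)) = 1/(-1758/(-2144517)) = 1/(-1/2144517*(-1758)) = 1/(586/714839) = 714839/586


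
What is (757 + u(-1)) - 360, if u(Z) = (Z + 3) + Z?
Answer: 398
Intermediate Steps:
u(Z) = 3 + 2*Z (u(Z) = (3 + Z) + Z = 3 + 2*Z)
(757 + u(-1)) - 360 = (757 + (3 + 2*(-1))) - 360 = (757 + (3 - 2)) - 360 = (757 + 1) - 360 = 758 - 360 = 398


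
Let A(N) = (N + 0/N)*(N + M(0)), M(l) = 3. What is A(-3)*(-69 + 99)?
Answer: 0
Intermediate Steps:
A(N) = N*(3 + N) (A(N) = (N + 0/N)*(N + 3) = (N + 0)*(3 + N) = N*(3 + N))
A(-3)*(-69 + 99) = (-3*(3 - 3))*(-69 + 99) = -3*0*30 = 0*30 = 0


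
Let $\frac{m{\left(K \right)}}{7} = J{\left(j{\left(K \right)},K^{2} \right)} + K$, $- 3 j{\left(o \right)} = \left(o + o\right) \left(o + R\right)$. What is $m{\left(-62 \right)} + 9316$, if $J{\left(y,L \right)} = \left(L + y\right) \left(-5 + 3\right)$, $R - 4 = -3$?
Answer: $- \frac{28906}{3} \approx -9635.3$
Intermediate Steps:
$R = 1$ ($R = 4 - 3 = 1$)
$j{\left(o \right)} = - \frac{2 o \left(1 + o\right)}{3}$ ($j{\left(o \right)} = - \frac{\left(o + o\right) \left(o + 1\right)}{3} = - \frac{2 o \left(1 + o\right)}{3}$)
$J{\left(y,L \right)} = - 2 L - 2 y$ ($J{\left(y,L \right)} = \left(L + y\right) \left(-2\right) = - 2 L - 2 y$)
$m{\left(K \right)} = - 14 K^{2} + 7 K + \frac{28 K \left(1 + K\right)}{3}$ ($m{\left(K \right)} = 7 \left(\left(- 2 K^{2} - 2 \left(- \frac{2 K \left(1 + K\right)}{3}\right)\right) + K\right) = 7 \left(\left(- 2 K^{2} + \frac{4 K \left(1 + K\right)}{3}\right) + K\right) = 7 \left(K - 2 K^{2} + \frac{4 K \left(1 + K\right)}{3}\right) = - 14 K^{2} + 7 K + \frac{28 K \left(1 + K\right)}{3}$)
$m{\left(-62 \right)} + 9316 = \frac{7}{3} \left(-62\right) \left(7 - -124\right) + 9316 = \frac{7}{3} \left(-62\right) \left(7 + 124\right) + 9316 = \frac{7}{3} \left(-62\right) 131 + 9316 = - \frac{56854}{3} + 9316 = - \frac{28906}{3}$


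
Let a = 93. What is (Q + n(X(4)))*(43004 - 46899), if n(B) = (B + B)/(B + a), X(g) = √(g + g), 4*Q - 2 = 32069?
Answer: -1079403616065/34564 - 1448940*√2/8641 ≈ -3.1229e+7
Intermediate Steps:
Q = 32071/4 (Q = ½ + (¼)*32069 = ½ + 32069/4 = 32071/4 ≈ 8017.8)
X(g) = √2*√g (X(g) = √(2*g) = √2*√g)
n(B) = 2*B/(93 + B) (n(B) = (B + B)/(B + 93) = (2*B)/(93 + B) = 2*B/(93 + B))
(Q + n(X(4)))*(43004 - 46899) = (32071/4 + 2*(√2*√4)/(93 + √2*√4))*(43004 - 46899) = (32071/4 + 2*(√2*2)/(93 + √2*2))*(-3895) = (32071/4 + 2*(2*√2)/(93 + 2*√2))*(-3895) = (32071/4 + 4*√2/(93 + 2*√2))*(-3895) = -124916545/4 - 15580*√2/(93 + 2*√2)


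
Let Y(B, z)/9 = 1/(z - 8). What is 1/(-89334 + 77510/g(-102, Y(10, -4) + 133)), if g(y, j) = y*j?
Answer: -1173/104795522 ≈ -1.1193e-5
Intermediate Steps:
Y(B, z) = 9/(-8 + z) (Y(B, z) = 9/(z - 8) = 9/(-8 + z))
g(y, j) = j*y
1/(-89334 + 77510/g(-102, Y(10, -4) + 133)) = 1/(-89334 + 77510/(((9/(-8 - 4) + 133)*(-102)))) = 1/(-89334 + 77510/(((9/(-12) + 133)*(-102)))) = 1/(-89334 + 77510/(((9*(-1/12) + 133)*(-102)))) = 1/(-89334 + 77510/(((-¾ + 133)*(-102)))) = 1/(-89334 + 77510/(((529/4)*(-102)))) = 1/(-89334 + 77510/(-26979/2)) = 1/(-89334 + 77510*(-2/26979)) = 1/(-89334 - 6740/1173) = 1/(-104795522/1173) = -1173/104795522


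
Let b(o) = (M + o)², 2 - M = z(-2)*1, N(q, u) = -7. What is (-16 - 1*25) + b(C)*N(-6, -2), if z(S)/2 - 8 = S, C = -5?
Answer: -1616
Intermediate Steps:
z(S) = 16 + 2*S
M = -10 (M = 2 - (16 + 2*(-2)) = 2 - (16 - 4) = 2 - 12 = -10)
b(o) = (-10 + o)²
(-16 - 1*25) + b(C)*N(-6, -2) = (-16 - 1*25) + (-10 - 5)²*(-7) = (-16 - 25) + (-15)²*(-7) = -41 + 225*(-7) = -41 - 1575 = -1616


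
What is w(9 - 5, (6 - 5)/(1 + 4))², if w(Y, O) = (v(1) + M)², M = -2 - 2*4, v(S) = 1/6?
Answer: 12117361/1296 ≈ 9349.8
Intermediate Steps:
v(S) = ⅙
M = -10 (M = -2 - 8 = -10)
w(Y, O) = 3481/36 (w(Y, O) = (⅙ - 10)² = (-59/6)² = 3481/36)
w(9 - 5, (6 - 5)/(1 + 4))² = (3481/36)² = 12117361/1296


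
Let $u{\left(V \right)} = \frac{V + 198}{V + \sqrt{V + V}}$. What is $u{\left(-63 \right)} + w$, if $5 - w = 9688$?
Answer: $- \frac{125906}{13} - \frac{9 i \sqrt{14}}{91} \approx -9685.1 - 0.37005 i$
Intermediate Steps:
$w = -9683$ ($w = 5 - 9688 = -9683$)
$u{\left(V \right)} = \frac{198 + V}{V + \sqrt{2} \sqrt{V}}$ ($u{\left(V \right)} = \frac{198 + V}{V + \sqrt{2 V}} = \frac{198 + V}{V + \sqrt{2} \sqrt{V}}$)
$u{\left(-63 \right)} + w = \frac{198 - 63}{-63 + \sqrt{2} \sqrt{-63}} - 9683 = \frac{1}{-63 + \sqrt{2} \cdot 3 i \sqrt{7}} \cdot 135 - 9683 = \frac{1}{-63 + 3 i \sqrt{14}} \cdot 135 - 9683 = \frac{135}{-63 + 3 i \sqrt{14}} - 9683 = -9683 + \frac{135}{-63 + 3 i \sqrt{14}}$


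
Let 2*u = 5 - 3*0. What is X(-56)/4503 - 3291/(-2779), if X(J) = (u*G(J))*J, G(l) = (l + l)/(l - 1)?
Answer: 801129541/713288709 ≈ 1.1231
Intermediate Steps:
u = 5/2 (u = (5 - 3*0)/2 = (5 + 0)/2 = (1/2)*5 = 5/2 ≈ 2.5000)
G(l) = 2*l/(-1 + l) (G(l) = (2*l)/(-1 + l) = 2*l/(-1 + l))
X(J) = 5*J**2/(-1 + J) (X(J) = (5*(2*J/(-1 + J))/2)*J = (5*J/(-1 + J))*J = 5*J**2/(-1 + J))
X(-56)/4503 - 3291/(-2779) = (5*(-56)**2/(-1 - 56))/4503 - 3291/(-2779) = (5*3136/(-57))*(1/4503) - 3291*(-1/2779) = (5*3136*(-1/57))*(1/4503) + 3291/2779 = -15680/57*1/4503 + 3291/2779 = -15680/256671 + 3291/2779 = 801129541/713288709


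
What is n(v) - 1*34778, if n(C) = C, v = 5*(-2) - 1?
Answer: -34789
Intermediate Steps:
v = -11 (v = -10 - 1 = -11)
n(v) - 1*34778 = -11 - 1*34778 = -11 - 34778 = -34789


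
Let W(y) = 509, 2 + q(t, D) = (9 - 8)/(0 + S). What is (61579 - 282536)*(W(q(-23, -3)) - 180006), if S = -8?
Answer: 39661118629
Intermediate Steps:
q(t, D) = -17/8 (q(t, D) = -2 + (9 - 8)/(0 - 8) = -2 + 1/(-8) = -2 + 1*(-⅛) = -2 - ⅛ = -17/8)
(61579 - 282536)*(W(q(-23, -3)) - 180006) = (61579 - 282536)*(509 - 180006) = -220957*(-179497) = 39661118629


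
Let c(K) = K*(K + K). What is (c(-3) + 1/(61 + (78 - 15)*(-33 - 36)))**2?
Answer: 5951659609/18369796 ≈ 323.99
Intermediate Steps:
c(K) = 2*K**2 (c(K) = K*(2*K) = 2*K**2)
(c(-3) + 1/(61 + (78 - 15)*(-33 - 36)))**2 = (2*(-3)**2 + 1/(61 + (78 - 15)*(-33 - 36)))**2 = (2*9 + 1/(61 + 63*(-69)))**2 = (18 + 1/(61 - 4347))**2 = (18 + 1/(-4286))**2 = (18 - 1/4286)**2 = (77147/4286)**2 = 5951659609/18369796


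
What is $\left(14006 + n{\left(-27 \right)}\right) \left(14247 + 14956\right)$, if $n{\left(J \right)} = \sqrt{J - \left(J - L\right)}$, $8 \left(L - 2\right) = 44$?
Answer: $409017218 + \frac{29203 \sqrt{30}}{2} \approx 4.091 \cdot 10^{8}$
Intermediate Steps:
$L = \frac{15}{2}$ ($L = 2 + \frac{1}{8} \cdot 44 = 2 + \frac{11}{2} = \frac{15}{2} \approx 7.5$)
$n{\left(J \right)} = \frac{\sqrt{30}}{2}$ ($n{\left(J \right)} = \sqrt{J - \left(- \frac{15}{2} + J\right)} = \sqrt{\frac{15}{2}} = \frac{\sqrt{30}}{2}$)
$\left(14006 + n{\left(-27 \right)}\right) \left(14247 + 14956\right) = \left(14006 + \frac{\sqrt{30}}{2}\right) \left(14247 + 14956\right) = \left(14006 + \frac{\sqrt{30}}{2}\right) 29203 = 409017218 + \frac{29203 \sqrt{30}}{2}$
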